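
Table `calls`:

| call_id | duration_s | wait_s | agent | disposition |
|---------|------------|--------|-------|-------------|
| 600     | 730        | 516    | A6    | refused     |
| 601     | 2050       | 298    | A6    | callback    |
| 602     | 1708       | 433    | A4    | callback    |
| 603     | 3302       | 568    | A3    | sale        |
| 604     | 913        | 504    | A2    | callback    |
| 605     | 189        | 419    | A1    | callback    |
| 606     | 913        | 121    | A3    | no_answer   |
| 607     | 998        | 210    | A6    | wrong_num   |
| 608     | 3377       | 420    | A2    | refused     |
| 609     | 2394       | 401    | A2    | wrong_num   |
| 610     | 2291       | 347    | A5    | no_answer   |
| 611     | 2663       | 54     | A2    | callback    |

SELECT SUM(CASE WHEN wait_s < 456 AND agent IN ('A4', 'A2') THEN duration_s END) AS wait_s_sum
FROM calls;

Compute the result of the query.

call_id=600: ✗
call_id=601: ✗
call_id=602: ✓ → 1708
call_id=603: ✗
call_id=604: ✗
call_id=605: ✗
call_id=606: ✗
call_id=607: ✗
call_id=608: ✓ → 3377
call_id=609: ✓ → 2394
call_id=610: ✗
call_id=611: ✓ → 2663
wait_s_sum = 1708 + 3377 + 2394 + 2663 = 10142

10142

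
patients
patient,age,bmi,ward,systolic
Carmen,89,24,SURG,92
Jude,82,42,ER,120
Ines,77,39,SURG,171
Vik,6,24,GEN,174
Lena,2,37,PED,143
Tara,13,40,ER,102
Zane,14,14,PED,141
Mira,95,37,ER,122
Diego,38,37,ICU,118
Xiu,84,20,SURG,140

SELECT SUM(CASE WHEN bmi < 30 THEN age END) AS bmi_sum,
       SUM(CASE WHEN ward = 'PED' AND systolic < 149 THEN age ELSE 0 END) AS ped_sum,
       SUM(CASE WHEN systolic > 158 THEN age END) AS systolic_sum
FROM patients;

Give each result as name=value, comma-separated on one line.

bmi_sum=193, ped_sum=16, systolic_sum=83

[bmi_sum: bmi < 30]
patient=Carmen: ✓ → 89
patient=Jude: ✗
patient=Ines: ✗
patient=Vik: ✓ → 6
patient=Lena: ✗
patient=Tara: ✗
patient=Zane: ✓ → 14
patient=Mira: ✗
patient=Diego: ✗
patient=Xiu: ✓ → 84
bmi_sum = 89 + 6 + 14 + 84 = 193
—
[ped_sum: ward = 'PED' AND systolic < 149]
patient=Carmen: ✗
patient=Jude: ✗
patient=Ines: ✗
patient=Vik: ✗
patient=Lena: ✓ → 2
patient=Tara: ✗
patient=Zane: ✓ → 14
patient=Mira: ✗
patient=Diego: ✗
patient=Xiu: ✗
ped_sum = 2 + 14 = 16
—
[systolic_sum: systolic > 158]
patient=Carmen: ✗
patient=Jude: ✗
patient=Ines: ✓ → 77
patient=Vik: ✓ → 6
patient=Lena: ✗
patient=Tara: ✗
patient=Zane: ✗
patient=Mira: ✗
patient=Diego: ✗
patient=Xiu: ✗
systolic_sum = 77 + 6 = 83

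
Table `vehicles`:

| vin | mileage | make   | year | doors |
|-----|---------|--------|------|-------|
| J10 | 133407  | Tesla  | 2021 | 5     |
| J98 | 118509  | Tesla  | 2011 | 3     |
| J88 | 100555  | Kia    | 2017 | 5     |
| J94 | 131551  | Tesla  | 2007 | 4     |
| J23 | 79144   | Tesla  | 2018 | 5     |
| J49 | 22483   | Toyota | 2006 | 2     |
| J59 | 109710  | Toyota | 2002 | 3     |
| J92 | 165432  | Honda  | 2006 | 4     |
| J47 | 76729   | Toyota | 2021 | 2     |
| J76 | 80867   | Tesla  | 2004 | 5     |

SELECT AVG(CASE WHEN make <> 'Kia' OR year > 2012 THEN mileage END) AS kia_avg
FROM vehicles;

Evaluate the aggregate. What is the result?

vin=J10: ✓ → 133407
vin=J98: ✓ → 118509
vin=J88: ✓ → 100555
vin=J94: ✓ → 131551
vin=J23: ✓ → 79144
vin=J49: ✓ → 22483
vin=J59: ✓ → 109710
vin=J92: ✓ → 165432
vin=J47: ✓ → 76729
vin=J76: ✓ → 80867
kia_avg = (133407 + 118509 + 100555 + 131551 + 79144 + 22483 + 109710 + 165432 + 76729 + 80867) / 10 = 101838.7

101838.7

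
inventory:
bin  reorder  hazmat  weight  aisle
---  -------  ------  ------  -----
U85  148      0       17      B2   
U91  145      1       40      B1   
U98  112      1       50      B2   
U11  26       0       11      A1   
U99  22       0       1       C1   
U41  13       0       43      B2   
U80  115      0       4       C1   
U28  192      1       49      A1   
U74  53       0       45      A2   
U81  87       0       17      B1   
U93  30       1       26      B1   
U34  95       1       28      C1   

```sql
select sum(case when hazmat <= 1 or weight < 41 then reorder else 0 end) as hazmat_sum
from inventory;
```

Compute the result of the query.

1038

bin=U85: ✓ → 148
bin=U91: ✓ → 145
bin=U98: ✓ → 112
bin=U11: ✓ → 26
bin=U99: ✓ → 22
bin=U41: ✓ → 13
bin=U80: ✓ → 115
bin=U28: ✓ → 192
bin=U74: ✓ → 53
bin=U81: ✓ → 87
bin=U93: ✓ → 30
bin=U34: ✓ → 95
hazmat_sum = 148 + 145 + 112 + 26 + 22 + 13 + 115 + 192 + 53 + 87 + 30 + 95 = 1038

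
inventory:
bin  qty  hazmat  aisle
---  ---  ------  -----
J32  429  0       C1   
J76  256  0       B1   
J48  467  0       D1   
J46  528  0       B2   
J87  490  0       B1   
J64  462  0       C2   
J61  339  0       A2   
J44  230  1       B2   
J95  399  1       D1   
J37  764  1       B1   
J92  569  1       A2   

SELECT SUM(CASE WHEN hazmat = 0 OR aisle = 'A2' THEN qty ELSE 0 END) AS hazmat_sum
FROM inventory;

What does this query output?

3540

bin=J32: ✓ → 429
bin=J76: ✓ → 256
bin=J48: ✓ → 467
bin=J46: ✓ → 528
bin=J87: ✓ → 490
bin=J64: ✓ → 462
bin=J61: ✓ → 339
bin=J44: ✗
bin=J95: ✗
bin=J37: ✗
bin=J92: ✓ → 569
hazmat_sum = 429 + 256 + 467 + 528 + 490 + 462 + 339 + 569 = 3540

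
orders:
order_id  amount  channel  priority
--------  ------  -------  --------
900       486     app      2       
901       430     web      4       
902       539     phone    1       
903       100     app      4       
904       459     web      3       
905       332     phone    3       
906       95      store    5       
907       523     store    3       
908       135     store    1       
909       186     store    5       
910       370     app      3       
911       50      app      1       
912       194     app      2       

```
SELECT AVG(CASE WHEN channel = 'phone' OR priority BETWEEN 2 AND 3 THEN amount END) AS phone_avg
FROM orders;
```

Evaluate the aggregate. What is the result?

414.7142857143

order_id=900: ✓ → 486
order_id=901: ✗
order_id=902: ✓ → 539
order_id=903: ✗
order_id=904: ✓ → 459
order_id=905: ✓ → 332
order_id=906: ✗
order_id=907: ✓ → 523
order_id=908: ✗
order_id=909: ✗
order_id=910: ✓ → 370
order_id=911: ✗
order_id=912: ✓ → 194
phone_avg = (486 + 539 + 459 + 332 + 523 + 370 + 194) / 7 = 414.7142857143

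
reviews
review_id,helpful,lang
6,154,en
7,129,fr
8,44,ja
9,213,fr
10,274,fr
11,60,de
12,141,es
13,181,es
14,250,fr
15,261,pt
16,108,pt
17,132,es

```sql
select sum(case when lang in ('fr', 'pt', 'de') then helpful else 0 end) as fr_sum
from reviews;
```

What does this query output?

1295

review_id=6: ✗
review_id=7: ✓ → 129
review_id=8: ✗
review_id=9: ✓ → 213
review_id=10: ✓ → 274
review_id=11: ✓ → 60
review_id=12: ✗
review_id=13: ✗
review_id=14: ✓ → 250
review_id=15: ✓ → 261
review_id=16: ✓ → 108
review_id=17: ✗
fr_sum = 129 + 213 + 274 + 60 + 250 + 261 + 108 = 1295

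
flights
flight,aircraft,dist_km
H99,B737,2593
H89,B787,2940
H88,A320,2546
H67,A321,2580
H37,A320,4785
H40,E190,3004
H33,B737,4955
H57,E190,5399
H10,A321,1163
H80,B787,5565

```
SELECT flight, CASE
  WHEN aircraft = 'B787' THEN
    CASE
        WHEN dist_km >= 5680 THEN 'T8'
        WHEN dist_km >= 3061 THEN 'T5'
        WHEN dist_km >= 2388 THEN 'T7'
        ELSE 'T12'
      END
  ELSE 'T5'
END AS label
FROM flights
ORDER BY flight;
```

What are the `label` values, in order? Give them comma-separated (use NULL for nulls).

flight=H10: aircraft='A321' → outer ELSE → T5
flight=H33: aircraft='B737' → outer ELSE → T5
flight=H37: aircraft='A320' → outer ELSE → T5
flight=H40: aircraft='E190' → outer ELSE → T5
flight=H57: aircraft='E190' → outer ELSE → T5
flight=H67: aircraft='A321' → outer ELSE → T5
flight=H80: aircraft='B787' → inner[dist_km >= 3061] → T5
flight=H88: aircraft='A320' → outer ELSE → T5
flight=H89: aircraft='B787' → inner[dist_km >= 2388] → T7
flight=H99: aircraft='B737' → outer ELSE → T5

T5, T5, T5, T5, T5, T5, T5, T5, T7, T5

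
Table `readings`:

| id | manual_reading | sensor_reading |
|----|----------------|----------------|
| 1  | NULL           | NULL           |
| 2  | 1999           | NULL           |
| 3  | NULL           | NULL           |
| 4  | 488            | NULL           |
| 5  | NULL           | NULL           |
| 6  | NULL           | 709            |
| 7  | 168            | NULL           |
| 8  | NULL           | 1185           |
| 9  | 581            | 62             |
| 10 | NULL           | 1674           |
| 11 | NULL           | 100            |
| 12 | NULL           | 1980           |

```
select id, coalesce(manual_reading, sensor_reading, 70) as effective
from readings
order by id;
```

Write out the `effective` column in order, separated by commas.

70, 1999, 70, 488, 70, 709, 168, 1185, 581, 1674, 100, 1980

id=1: manual_reading=NULL, sensor_reading=NULL, → literal 70 → 70
id=2: manual_reading=1999 → 1999
id=3: manual_reading=NULL, sensor_reading=NULL, → literal 70 → 70
id=4: manual_reading=488 → 488
id=5: manual_reading=NULL, sensor_reading=NULL, → literal 70 → 70
id=6: manual_reading=NULL, sensor_reading=709 → 709
id=7: manual_reading=168 → 168
id=8: manual_reading=NULL, sensor_reading=1185 → 1185
id=9: manual_reading=581 → 581
id=10: manual_reading=NULL, sensor_reading=1674 → 1674
id=11: manual_reading=NULL, sensor_reading=100 → 100
id=12: manual_reading=NULL, sensor_reading=1980 → 1980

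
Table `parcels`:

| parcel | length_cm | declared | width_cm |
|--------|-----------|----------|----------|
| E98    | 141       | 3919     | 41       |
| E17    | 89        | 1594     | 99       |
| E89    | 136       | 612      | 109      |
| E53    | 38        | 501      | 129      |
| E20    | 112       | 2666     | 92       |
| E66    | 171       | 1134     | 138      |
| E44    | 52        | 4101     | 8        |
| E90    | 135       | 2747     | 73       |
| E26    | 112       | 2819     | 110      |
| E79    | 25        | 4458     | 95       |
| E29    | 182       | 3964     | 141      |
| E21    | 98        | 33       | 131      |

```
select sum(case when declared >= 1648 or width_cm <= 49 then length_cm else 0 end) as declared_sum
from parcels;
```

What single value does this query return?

759

parcel=E98: ✓ → 141
parcel=E17: ✗
parcel=E89: ✗
parcel=E53: ✗
parcel=E20: ✓ → 112
parcel=E66: ✗
parcel=E44: ✓ → 52
parcel=E90: ✓ → 135
parcel=E26: ✓ → 112
parcel=E79: ✓ → 25
parcel=E29: ✓ → 182
parcel=E21: ✗
declared_sum = 141 + 112 + 52 + 135 + 112 + 25 + 182 = 759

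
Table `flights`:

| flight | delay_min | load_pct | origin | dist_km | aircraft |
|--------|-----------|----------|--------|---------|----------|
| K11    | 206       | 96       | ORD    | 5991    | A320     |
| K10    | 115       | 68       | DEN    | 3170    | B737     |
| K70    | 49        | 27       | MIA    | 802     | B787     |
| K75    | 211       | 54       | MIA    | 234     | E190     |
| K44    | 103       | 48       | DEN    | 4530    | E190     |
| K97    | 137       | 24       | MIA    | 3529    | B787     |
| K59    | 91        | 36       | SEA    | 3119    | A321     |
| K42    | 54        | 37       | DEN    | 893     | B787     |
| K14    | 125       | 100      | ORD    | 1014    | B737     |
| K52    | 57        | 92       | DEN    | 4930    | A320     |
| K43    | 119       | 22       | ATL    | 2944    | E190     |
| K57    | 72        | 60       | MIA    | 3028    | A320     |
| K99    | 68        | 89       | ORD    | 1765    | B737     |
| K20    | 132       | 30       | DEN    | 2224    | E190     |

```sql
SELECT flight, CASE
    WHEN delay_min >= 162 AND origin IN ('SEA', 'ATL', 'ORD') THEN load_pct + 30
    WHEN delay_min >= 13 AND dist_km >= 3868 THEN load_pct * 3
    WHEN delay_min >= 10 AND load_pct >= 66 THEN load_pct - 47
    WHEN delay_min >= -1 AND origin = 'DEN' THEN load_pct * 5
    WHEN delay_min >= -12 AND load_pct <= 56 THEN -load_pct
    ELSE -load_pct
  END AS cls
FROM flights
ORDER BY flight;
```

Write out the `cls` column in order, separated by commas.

21, 126, 53, 150, 185, -22, 144, 276, -60, -36, -27, -54, -24, 42

flight=K10: delay_min >= 10 AND load_pct >= 66 → 21
flight=K11: delay_min >= 162 AND origin IN ('SEA', 'ATL', 'ORD') → 126
flight=K14: delay_min >= 10 AND load_pct >= 66 → 53
flight=K20: delay_min >= -1 AND origin = 'DEN' → 150
flight=K42: delay_min >= -1 AND origin = 'DEN' → 185
flight=K43: delay_min >= -12 AND load_pct <= 56 → -22
flight=K44: delay_min >= 13 AND dist_km >= 3868 → 144
flight=K52: delay_min >= 13 AND dist_km >= 3868 → 276
flight=K57: ELSE → -60
flight=K59: delay_min >= -12 AND load_pct <= 56 → -36
flight=K70: delay_min >= -12 AND load_pct <= 56 → -27
flight=K75: delay_min >= -12 AND load_pct <= 56 → -54
flight=K97: delay_min >= -12 AND load_pct <= 56 → -24
flight=K99: delay_min >= 10 AND load_pct >= 66 → 42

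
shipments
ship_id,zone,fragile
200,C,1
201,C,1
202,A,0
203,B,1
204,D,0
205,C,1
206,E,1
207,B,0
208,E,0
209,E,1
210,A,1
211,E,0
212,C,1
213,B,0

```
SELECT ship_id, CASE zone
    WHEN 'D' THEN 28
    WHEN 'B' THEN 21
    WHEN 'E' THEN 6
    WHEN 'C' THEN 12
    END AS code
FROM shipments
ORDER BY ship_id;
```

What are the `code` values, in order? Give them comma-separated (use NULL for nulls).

ship_id=200: zone='C' → 12
ship_id=201: zone='C' → 12
ship_id=202: (no match → NULL) → NULL
ship_id=203: zone='B' → 21
ship_id=204: zone='D' → 28
ship_id=205: zone='C' → 12
ship_id=206: zone='E' → 6
ship_id=207: zone='B' → 21
ship_id=208: zone='E' → 6
ship_id=209: zone='E' → 6
ship_id=210: (no match → NULL) → NULL
ship_id=211: zone='E' → 6
ship_id=212: zone='C' → 12
ship_id=213: zone='B' → 21

12, 12, NULL, 21, 28, 12, 6, 21, 6, 6, NULL, 6, 12, 21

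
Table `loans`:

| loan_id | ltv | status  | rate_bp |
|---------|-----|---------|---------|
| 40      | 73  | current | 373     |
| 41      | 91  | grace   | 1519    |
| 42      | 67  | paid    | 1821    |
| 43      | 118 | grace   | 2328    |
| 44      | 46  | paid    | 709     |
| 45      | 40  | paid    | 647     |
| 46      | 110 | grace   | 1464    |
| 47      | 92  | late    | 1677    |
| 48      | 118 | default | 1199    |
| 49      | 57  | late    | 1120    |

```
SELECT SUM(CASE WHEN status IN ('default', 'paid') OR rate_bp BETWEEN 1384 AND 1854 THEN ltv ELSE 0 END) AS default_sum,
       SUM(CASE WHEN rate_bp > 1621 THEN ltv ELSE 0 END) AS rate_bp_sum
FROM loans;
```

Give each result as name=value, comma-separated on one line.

[default_sum: status IN ('default', 'paid') OR rate_bp BETWEEN 1384 AND 1854]
loan_id=40: ✗
loan_id=41: ✓ → 91
loan_id=42: ✓ → 67
loan_id=43: ✗
loan_id=44: ✓ → 46
loan_id=45: ✓ → 40
loan_id=46: ✓ → 110
loan_id=47: ✓ → 92
loan_id=48: ✓ → 118
loan_id=49: ✗
default_sum = 91 + 67 + 46 + 40 + 110 + 92 + 118 = 564
—
[rate_bp_sum: rate_bp > 1621]
loan_id=40: ✗
loan_id=41: ✗
loan_id=42: ✓ → 67
loan_id=43: ✓ → 118
loan_id=44: ✗
loan_id=45: ✗
loan_id=46: ✗
loan_id=47: ✓ → 92
loan_id=48: ✗
loan_id=49: ✗
rate_bp_sum = 67 + 118 + 92 = 277

default_sum=564, rate_bp_sum=277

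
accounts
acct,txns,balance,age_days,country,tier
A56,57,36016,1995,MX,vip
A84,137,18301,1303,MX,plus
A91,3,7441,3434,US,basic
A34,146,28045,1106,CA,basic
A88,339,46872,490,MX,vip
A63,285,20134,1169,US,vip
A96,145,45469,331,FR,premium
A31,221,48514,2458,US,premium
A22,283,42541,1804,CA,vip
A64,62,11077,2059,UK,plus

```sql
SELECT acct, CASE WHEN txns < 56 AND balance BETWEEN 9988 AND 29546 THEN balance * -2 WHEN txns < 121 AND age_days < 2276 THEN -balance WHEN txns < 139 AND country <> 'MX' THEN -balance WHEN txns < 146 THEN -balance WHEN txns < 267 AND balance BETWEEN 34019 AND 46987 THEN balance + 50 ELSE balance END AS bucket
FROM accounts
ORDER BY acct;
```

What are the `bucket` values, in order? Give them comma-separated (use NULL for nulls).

acct=A22: ELSE → 42541
acct=A31: ELSE → 48514
acct=A34: ELSE → 28045
acct=A56: txns < 121 AND age_days < 2276 → -36016
acct=A63: ELSE → 20134
acct=A64: txns < 121 AND age_days < 2276 → -11077
acct=A84: txns < 146 → -18301
acct=A88: ELSE → 46872
acct=A91: txns < 139 AND country <> 'MX' → -7441
acct=A96: txns < 146 → -45469

42541, 48514, 28045, -36016, 20134, -11077, -18301, 46872, -7441, -45469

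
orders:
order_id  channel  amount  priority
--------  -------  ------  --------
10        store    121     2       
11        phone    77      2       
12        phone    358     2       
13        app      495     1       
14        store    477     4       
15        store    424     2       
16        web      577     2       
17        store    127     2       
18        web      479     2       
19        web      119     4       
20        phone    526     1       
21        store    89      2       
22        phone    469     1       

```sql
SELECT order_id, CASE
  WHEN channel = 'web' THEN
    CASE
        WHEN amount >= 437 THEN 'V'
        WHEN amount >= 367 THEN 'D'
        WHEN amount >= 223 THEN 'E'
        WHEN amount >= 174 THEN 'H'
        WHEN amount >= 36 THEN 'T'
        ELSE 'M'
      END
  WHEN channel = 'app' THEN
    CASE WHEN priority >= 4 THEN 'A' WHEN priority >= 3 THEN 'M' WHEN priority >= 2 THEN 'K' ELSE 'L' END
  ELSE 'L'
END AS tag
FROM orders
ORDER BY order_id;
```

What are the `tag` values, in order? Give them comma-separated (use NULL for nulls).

order_id=10: channel='store' → outer ELSE → L
order_id=11: channel='phone' → outer ELSE → L
order_id=12: channel='phone' → outer ELSE → L
order_id=13: channel='app' → inner[ELSE] → L
order_id=14: channel='store' → outer ELSE → L
order_id=15: channel='store' → outer ELSE → L
order_id=16: channel='web' → inner[amount >= 437] → V
order_id=17: channel='store' → outer ELSE → L
order_id=18: channel='web' → inner[amount >= 437] → V
order_id=19: channel='web' → inner[amount >= 36] → T
order_id=20: channel='phone' → outer ELSE → L
order_id=21: channel='store' → outer ELSE → L
order_id=22: channel='phone' → outer ELSE → L

L, L, L, L, L, L, V, L, V, T, L, L, L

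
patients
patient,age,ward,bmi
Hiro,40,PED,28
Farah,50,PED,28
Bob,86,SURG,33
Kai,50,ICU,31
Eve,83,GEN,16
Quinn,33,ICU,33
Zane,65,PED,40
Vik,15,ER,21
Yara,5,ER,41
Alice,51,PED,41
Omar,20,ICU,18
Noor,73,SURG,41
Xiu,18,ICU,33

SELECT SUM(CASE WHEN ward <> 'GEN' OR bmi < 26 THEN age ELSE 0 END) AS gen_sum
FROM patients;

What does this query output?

patient=Hiro: ✓ → 40
patient=Farah: ✓ → 50
patient=Bob: ✓ → 86
patient=Kai: ✓ → 50
patient=Eve: ✓ → 83
patient=Quinn: ✓ → 33
patient=Zane: ✓ → 65
patient=Vik: ✓ → 15
patient=Yara: ✓ → 5
patient=Alice: ✓ → 51
patient=Omar: ✓ → 20
patient=Noor: ✓ → 73
patient=Xiu: ✓ → 18
gen_sum = 40 + 50 + 86 + 50 + 83 + 33 + 65 + 15 + 5 + 51 + 20 + 73 + 18 = 589

589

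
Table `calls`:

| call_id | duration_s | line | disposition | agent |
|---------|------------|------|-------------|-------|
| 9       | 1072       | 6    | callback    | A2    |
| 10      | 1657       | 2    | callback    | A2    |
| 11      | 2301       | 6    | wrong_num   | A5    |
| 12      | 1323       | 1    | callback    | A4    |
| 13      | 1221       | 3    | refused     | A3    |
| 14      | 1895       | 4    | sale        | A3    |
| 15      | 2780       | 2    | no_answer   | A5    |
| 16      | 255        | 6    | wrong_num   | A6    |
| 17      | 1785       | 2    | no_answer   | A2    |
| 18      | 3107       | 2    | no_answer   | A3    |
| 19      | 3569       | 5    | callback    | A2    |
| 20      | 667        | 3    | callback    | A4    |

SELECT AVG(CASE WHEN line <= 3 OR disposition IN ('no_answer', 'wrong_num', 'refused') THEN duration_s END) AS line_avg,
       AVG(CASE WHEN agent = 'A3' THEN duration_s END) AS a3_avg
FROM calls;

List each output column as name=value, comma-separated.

line_avg=1677.3333333333, a3_avg=2074.3333333333

[line_avg: line <= 3 OR disposition IN ('no_answer', 'wrong_num', 'refused')]
call_id=9: ✗
call_id=10: ✓ → 1657
call_id=11: ✓ → 2301
call_id=12: ✓ → 1323
call_id=13: ✓ → 1221
call_id=14: ✗
call_id=15: ✓ → 2780
call_id=16: ✓ → 255
call_id=17: ✓ → 1785
call_id=18: ✓ → 3107
call_id=19: ✗
call_id=20: ✓ → 667
line_avg = (1657 + 2301 + 1323 + 1221 + 2780 + 255 + 1785 + 3107 + 667) / 9 = 1677.3333333333
—
[a3_avg: agent = 'A3']
call_id=9: ✗
call_id=10: ✗
call_id=11: ✗
call_id=12: ✗
call_id=13: ✓ → 1221
call_id=14: ✓ → 1895
call_id=15: ✗
call_id=16: ✗
call_id=17: ✗
call_id=18: ✓ → 3107
call_id=19: ✗
call_id=20: ✗
a3_avg = (1221 + 1895 + 3107) / 3 = 2074.3333333333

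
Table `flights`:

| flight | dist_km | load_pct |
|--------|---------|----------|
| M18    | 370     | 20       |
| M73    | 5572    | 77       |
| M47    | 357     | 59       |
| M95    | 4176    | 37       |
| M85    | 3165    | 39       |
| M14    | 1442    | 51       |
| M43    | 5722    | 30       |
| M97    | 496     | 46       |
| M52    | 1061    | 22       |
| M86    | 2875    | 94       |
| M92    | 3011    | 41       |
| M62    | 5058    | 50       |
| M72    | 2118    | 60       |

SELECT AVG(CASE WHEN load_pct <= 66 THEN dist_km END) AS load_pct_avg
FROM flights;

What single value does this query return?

2452.3636363636

flight=M18: ✓ → 370
flight=M73: ✗
flight=M47: ✓ → 357
flight=M95: ✓ → 4176
flight=M85: ✓ → 3165
flight=M14: ✓ → 1442
flight=M43: ✓ → 5722
flight=M97: ✓ → 496
flight=M52: ✓ → 1061
flight=M86: ✗
flight=M92: ✓ → 3011
flight=M62: ✓ → 5058
flight=M72: ✓ → 2118
load_pct_avg = (370 + 357 + 4176 + 3165 + 1442 + 5722 + 496 + 1061 + 3011 + 5058 + 2118) / 11 = 2452.3636363636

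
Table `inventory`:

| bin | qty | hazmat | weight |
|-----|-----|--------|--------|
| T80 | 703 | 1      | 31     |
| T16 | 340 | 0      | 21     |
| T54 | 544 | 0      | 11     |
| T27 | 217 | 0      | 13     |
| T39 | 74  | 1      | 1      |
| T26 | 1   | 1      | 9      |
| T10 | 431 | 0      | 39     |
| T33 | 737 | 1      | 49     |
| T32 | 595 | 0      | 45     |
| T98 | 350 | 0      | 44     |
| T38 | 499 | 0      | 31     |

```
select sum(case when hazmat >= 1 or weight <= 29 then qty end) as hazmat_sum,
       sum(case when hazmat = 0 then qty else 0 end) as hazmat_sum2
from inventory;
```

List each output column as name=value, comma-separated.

hazmat_sum=2616, hazmat_sum2=2976

[hazmat_sum: hazmat >= 1 or weight <= 29]
bin=T80: ✓ → 703
bin=T16: ✓ → 340
bin=T54: ✓ → 544
bin=T27: ✓ → 217
bin=T39: ✓ → 74
bin=T26: ✓ → 1
bin=T10: ✗
bin=T33: ✓ → 737
bin=T32: ✗
bin=T98: ✗
bin=T38: ✗
hazmat_sum = 703 + 340 + 544 + 217 + 74 + 1 + 737 = 2616
—
[hazmat_sum2: hazmat = 0]
bin=T80: ✗
bin=T16: ✓ → 340
bin=T54: ✓ → 544
bin=T27: ✓ → 217
bin=T39: ✗
bin=T26: ✗
bin=T10: ✓ → 431
bin=T33: ✗
bin=T32: ✓ → 595
bin=T98: ✓ → 350
bin=T38: ✓ → 499
hazmat_sum2 = 340 + 544 + 217 + 431 + 595 + 350 + 499 = 2976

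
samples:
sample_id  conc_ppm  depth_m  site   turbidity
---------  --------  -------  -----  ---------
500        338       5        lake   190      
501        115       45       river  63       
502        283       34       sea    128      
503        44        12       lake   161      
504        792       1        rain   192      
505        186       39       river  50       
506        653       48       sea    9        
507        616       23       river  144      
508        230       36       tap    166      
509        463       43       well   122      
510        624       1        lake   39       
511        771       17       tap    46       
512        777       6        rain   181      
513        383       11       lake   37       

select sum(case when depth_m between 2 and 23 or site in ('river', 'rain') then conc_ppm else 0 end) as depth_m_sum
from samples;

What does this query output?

sample_id=500: ✓ → 338
sample_id=501: ✓ → 115
sample_id=502: ✗
sample_id=503: ✓ → 44
sample_id=504: ✓ → 792
sample_id=505: ✓ → 186
sample_id=506: ✗
sample_id=507: ✓ → 616
sample_id=508: ✗
sample_id=509: ✗
sample_id=510: ✗
sample_id=511: ✓ → 771
sample_id=512: ✓ → 777
sample_id=513: ✓ → 383
depth_m_sum = 338 + 115 + 44 + 792 + 186 + 616 + 771 + 777 + 383 = 4022

4022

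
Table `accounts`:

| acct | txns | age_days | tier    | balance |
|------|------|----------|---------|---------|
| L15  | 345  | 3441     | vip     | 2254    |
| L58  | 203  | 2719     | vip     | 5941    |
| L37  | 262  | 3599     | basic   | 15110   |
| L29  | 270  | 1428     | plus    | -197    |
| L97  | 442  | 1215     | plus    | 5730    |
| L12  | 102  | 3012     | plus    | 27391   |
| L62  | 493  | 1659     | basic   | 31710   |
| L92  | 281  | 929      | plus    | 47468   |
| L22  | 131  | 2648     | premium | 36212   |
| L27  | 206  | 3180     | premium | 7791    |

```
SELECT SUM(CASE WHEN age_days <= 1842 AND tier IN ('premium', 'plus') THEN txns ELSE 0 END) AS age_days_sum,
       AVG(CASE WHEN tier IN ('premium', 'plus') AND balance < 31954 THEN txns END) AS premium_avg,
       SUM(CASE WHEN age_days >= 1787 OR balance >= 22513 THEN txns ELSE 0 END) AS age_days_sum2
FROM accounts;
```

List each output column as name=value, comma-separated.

[age_days_sum: age_days <= 1842 AND tier IN ('premium', 'plus')]
acct=L15: ✗
acct=L58: ✗
acct=L37: ✗
acct=L29: ✓ → 270
acct=L97: ✓ → 442
acct=L12: ✗
acct=L62: ✗
acct=L92: ✓ → 281
acct=L22: ✗
acct=L27: ✗
age_days_sum = 270 + 442 + 281 = 993
—
[premium_avg: tier IN ('premium', 'plus') AND balance < 31954]
acct=L15: ✗
acct=L58: ✗
acct=L37: ✗
acct=L29: ✓ → 270
acct=L97: ✓ → 442
acct=L12: ✓ → 102
acct=L62: ✗
acct=L92: ✗
acct=L22: ✗
acct=L27: ✓ → 206
premium_avg = (270 + 442 + 102 + 206) / 4 = 255
—
[age_days_sum2: age_days >= 1787 OR balance >= 22513]
acct=L15: ✓ → 345
acct=L58: ✓ → 203
acct=L37: ✓ → 262
acct=L29: ✗
acct=L97: ✗
acct=L12: ✓ → 102
acct=L62: ✓ → 493
acct=L92: ✓ → 281
acct=L22: ✓ → 131
acct=L27: ✓ → 206
age_days_sum2 = 345 + 203 + 262 + 102 + 493 + 281 + 131 + 206 = 2023

age_days_sum=993, premium_avg=255, age_days_sum2=2023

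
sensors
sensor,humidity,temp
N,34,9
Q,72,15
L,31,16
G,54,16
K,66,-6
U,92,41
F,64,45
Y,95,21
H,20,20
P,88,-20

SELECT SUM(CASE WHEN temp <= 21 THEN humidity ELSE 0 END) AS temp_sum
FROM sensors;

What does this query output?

460

sensor=N: ✓ → 34
sensor=Q: ✓ → 72
sensor=L: ✓ → 31
sensor=G: ✓ → 54
sensor=K: ✓ → 66
sensor=U: ✗
sensor=F: ✗
sensor=Y: ✓ → 95
sensor=H: ✓ → 20
sensor=P: ✓ → 88
temp_sum = 34 + 72 + 31 + 54 + 66 + 95 + 20 + 88 = 460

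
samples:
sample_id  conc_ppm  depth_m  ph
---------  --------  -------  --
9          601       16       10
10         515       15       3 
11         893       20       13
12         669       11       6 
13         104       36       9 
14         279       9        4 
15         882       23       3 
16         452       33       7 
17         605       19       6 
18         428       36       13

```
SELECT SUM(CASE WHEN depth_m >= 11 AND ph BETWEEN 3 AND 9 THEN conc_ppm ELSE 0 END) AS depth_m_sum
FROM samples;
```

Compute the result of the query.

3227

sample_id=9: ✗
sample_id=10: ✓ → 515
sample_id=11: ✗
sample_id=12: ✓ → 669
sample_id=13: ✓ → 104
sample_id=14: ✗
sample_id=15: ✓ → 882
sample_id=16: ✓ → 452
sample_id=17: ✓ → 605
sample_id=18: ✗
depth_m_sum = 515 + 669 + 104 + 882 + 452 + 605 = 3227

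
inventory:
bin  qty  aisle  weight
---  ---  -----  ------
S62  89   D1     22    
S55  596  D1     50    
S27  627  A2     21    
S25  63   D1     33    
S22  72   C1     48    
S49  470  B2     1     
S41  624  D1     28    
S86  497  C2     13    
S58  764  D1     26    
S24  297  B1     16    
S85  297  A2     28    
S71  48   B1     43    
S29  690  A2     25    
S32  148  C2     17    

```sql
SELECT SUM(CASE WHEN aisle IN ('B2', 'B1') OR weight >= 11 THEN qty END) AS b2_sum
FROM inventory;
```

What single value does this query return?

5282

bin=S62: ✓ → 89
bin=S55: ✓ → 596
bin=S27: ✓ → 627
bin=S25: ✓ → 63
bin=S22: ✓ → 72
bin=S49: ✓ → 470
bin=S41: ✓ → 624
bin=S86: ✓ → 497
bin=S58: ✓ → 764
bin=S24: ✓ → 297
bin=S85: ✓ → 297
bin=S71: ✓ → 48
bin=S29: ✓ → 690
bin=S32: ✓ → 148
b2_sum = 89 + 596 + 627 + 63 + 72 + 470 + 624 + 497 + 764 + 297 + 297 + 48 + 690 + 148 = 5282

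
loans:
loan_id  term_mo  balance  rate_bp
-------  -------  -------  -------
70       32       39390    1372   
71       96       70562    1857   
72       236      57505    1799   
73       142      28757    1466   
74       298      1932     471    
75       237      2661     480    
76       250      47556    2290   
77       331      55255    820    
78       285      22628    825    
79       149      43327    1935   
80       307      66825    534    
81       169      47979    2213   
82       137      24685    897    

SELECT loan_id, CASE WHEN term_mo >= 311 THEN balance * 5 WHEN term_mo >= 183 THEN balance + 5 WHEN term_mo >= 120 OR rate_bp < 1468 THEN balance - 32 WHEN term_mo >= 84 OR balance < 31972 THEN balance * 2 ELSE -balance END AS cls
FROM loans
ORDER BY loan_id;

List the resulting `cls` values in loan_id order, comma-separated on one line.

loan_id=70: term_mo >= 120 OR rate_bp < 1468 → 39358
loan_id=71: term_mo >= 84 OR balance < 31972 → 141124
loan_id=72: term_mo >= 183 → 57510
loan_id=73: term_mo >= 120 OR rate_bp < 1468 → 28725
loan_id=74: term_mo >= 183 → 1937
loan_id=75: term_mo >= 183 → 2666
loan_id=76: term_mo >= 183 → 47561
loan_id=77: term_mo >= 311 → 276275
loan_id=78: term_mo >= 183 → 22633
loan_id=79: term_mo >= 120 OR rate_bp < 1468 → 43295
loan_id=80: term_mo >= 183 → 66830
loan_id=81: term_mo >= 120 OR rate_bp < 1468 → 47947
loan_id=82: term_mo >= 120 OR rate_bp < 1468 → 24653

39358, 141124, 57510, 28725, 1937, 2666, 47561, 276275, 22633, 43295, 66830, 47947, 24653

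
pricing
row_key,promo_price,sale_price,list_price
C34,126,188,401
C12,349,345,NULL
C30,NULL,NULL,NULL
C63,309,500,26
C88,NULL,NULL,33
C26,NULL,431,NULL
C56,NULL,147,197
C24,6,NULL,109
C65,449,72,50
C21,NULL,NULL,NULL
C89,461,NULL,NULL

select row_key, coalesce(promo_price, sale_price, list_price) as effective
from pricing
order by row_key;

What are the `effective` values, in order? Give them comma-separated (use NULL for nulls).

349, NULL, 6, 431, NULL, 126, 147, 309, 449, 33, 461

row_key=C12: promo_price=349 → 349
row_key=C21: promo_price=NULL, sale_price=NULL, list_price=NULL (all NULL) → NULL
row_key=C24: promo_price=6 → 6
row_key=C26: promo_price=NULL, sale_price=431 → 431
row_key=C30: promo_price=NULL, sale_price=NULL, list_price=NULL (all NULL) → NULL
row_key=C34: promo_price=126 → 126
row_key=C56: promo_price=NULL, sale_price=147 → 147
row_key=C63: promo_price=309 → 309
row_key=C65: promo_price=449 → 449
row_key=C88: promo_price=NULL, sale_price=NULL, list_price=33 → 33
row_key=C89: promo_price=461 → 461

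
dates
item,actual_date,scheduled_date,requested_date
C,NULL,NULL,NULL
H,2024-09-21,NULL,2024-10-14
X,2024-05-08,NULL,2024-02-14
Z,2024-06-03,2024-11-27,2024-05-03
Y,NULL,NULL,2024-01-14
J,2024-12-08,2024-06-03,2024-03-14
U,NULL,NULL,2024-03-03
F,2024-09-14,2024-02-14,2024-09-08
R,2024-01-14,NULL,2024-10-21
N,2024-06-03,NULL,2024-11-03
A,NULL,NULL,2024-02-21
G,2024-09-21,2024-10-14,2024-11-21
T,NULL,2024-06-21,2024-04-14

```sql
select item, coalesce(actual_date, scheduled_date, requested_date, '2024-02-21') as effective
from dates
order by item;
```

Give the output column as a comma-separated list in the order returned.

2024-02-21, 2024-02-21, 2024-09-14, 2024-09-21, 2024-09-21, 2024-12-08, 2024-06-03, 2024-01-14, 2024-06-21, 2024-03-03, 2024-05-08, 2024-01-14, 2024-06-03

item=A: actual_date=NULL, scheduled_date=NULL, requested_date=2024-02-21 → 2024-02-21
item=C: actual_date=NULL, scheduled_date=NULL, requested_date=NULL, → literal 2024-02-21 → 2024-02-21
item=F: actual_date=2024-09-14 → 2024-09-14
item=G: actual_date=2024-09-21 → 2024-09-21
item=H: actual_date=2024-09-21 → 2024-09-21
item=J: actual_date=2024-12-08 → 2024-12-08
item=N: actual_date=2024-06-03 → 2024-06-03
item=R: actual_date=2024-01-14 → 2024-01-14
item=T: actual_date=NULL, scheduled_date=2024-06-21 → 2024-06-21
item=U: actual_date=NULL, scheduled_date=NULL, requested_date=2024-03-03 → 2024-03-03
item=X: actual_date=2024-05-08 → 2024-05-08
item=Y: actual_date=NULL, scheduled_date=NULL, requested_date=2024-01-14 → 2024-01-14
item=Z: actual_date=2024-06-03 → 2024-06-03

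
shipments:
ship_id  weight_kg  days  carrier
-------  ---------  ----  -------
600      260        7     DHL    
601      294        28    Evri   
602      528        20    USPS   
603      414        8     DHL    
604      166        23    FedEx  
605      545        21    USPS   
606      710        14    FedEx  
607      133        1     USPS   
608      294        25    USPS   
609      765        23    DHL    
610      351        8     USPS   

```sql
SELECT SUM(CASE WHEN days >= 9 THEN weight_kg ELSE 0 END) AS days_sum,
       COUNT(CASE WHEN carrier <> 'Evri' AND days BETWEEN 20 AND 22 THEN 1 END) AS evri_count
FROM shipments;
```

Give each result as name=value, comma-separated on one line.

days_sum=3302, evri_count=2

[days_sum: days >= 9]
ship_id=600: ✗
ship_id=601: ✓ → 294
ship_id=602: ✓ → 528
ship_id=603: ✗
ship_id=604: ✓ → 166
ship_id=605: ✓ → 545
ship_id=606: ✓ → 710
ship_id=607: ✗
ship_id=608: ✓ → 294
ship_id=609: ✓ → 765
ship_id=610: ✗
days_sum = 294 + 528 + 166 + 545 + 710 + 294 + 765 = 3302
—
[evri_count: carrier <> 'Evri' AND days BETWEEN 20 AND 22]
ship_id=600: ✗
ship_id=601: ✗
ship_id=602: ✓ → 1
ship_id=603: ✗
ship_id=604: ✗
ship_id=605: ✓ → 1
ship_id=606: ✗
ship_id=607: ✗
ship_id=608: ✗
ship_id=609: ✗
ship_id=610: ✗
evri_count = COUNT(1, 1) = 2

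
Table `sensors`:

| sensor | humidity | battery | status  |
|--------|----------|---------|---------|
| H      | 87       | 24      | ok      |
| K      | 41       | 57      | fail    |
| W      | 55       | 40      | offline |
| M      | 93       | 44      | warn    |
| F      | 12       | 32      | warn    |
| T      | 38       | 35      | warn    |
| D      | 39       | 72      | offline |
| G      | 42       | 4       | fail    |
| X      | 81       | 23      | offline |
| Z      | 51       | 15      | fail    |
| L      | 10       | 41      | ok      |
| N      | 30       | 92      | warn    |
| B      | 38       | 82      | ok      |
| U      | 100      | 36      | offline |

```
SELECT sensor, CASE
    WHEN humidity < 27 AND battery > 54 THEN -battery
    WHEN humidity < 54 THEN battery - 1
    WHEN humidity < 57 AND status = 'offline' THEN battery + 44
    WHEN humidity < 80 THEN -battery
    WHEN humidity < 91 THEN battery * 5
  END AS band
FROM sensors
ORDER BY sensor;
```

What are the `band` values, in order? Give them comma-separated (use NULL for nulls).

81, 71, 31, 3, 120, 56, 40, NULL, 91, 34, NULL, 84, 115, 14

sensor=B: humidity < 54 → 81
sensor=D: humidity < 54 → 71
sensor=F: humidity < 54 → 31
sensor=G: humidity < 54 → 3
sensor=H: humidity < 91 → 120
sensor=K: humidity < 54 → 56
sensor=L: humidity < 54 → 40
sensor=M: (no match → NULL) → NULL
sensor=N: humidity < 54 → 91
sensor=T: humidity < 54 → 34
sensor=U: (no match → NULL) → NULL
sensor=W: humidity < 57 AND status = 'offline' → 84
sensor=X: humidity < 91 → 115
sensor=Z: humidity < 54 → 14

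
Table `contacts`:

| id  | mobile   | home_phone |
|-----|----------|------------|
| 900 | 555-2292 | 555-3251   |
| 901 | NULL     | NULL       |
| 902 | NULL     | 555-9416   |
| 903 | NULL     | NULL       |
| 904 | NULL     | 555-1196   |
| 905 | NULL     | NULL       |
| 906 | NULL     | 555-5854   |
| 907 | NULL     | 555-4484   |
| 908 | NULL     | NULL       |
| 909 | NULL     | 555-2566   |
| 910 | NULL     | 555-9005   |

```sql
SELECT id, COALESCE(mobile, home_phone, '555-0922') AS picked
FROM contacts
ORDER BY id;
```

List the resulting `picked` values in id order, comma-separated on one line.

id=900: mobile=555-2292 → 555-2292
id=901: mobile=NULL, home_phone=NULL, → literal 555-0922 → 555-0922
id=902: mobile=NULL, home_phone=555-9416 → 555-9416
id=903: mobile=NULL, home_phone=NULL, → literal 555-0922 → 555-0922
id=904: mobile=NULL, home_phone=555-1196 → 555-1196
id=905: mobile=NULL, home_phone=NULL, → literal 555-0922 → 555-0922
id=906: mobile=NULL, home_phone=555-5854 → 555-5854
id=907: mobile=NULL, home_phone=555-4484 → 555-4484
id=908: mobile=NULL, home_phone=NULL, → literal 555-0922 → 555-0922
id=909: mobile=NULL, home_phone=555-2566 → 555-2566
id=910: mobile=NULL, home_phone=555-9005 → 555-9005

555-2292, 555-0922, 555-9416, 555-0922, 555-1196, 555-0922, 555-5854, 555-4484, 555-0922, 555-2566, 555-9005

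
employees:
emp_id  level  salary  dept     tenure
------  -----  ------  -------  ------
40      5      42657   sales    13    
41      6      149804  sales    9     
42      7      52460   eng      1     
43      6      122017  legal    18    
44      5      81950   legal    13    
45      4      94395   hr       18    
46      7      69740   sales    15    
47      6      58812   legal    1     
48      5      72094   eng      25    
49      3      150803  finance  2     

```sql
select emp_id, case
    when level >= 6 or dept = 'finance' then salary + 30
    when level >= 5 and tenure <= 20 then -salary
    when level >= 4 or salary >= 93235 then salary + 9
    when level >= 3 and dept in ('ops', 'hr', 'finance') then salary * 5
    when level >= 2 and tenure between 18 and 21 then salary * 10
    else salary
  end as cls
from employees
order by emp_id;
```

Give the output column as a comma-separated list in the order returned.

-42657, 149834, 52490, 122047, -81950, 94404, 69770, 58842, 72103, 150833

emp_id=40: level >= 5 and tenure <= 20 → -42657
emp_id=41: level >= 6 or dept = 'finance' → 149834
emp_id=42: level >= 6 or dept = 'finance' → 52490
emp_id=43: level >= 6 or dept = 'finance' → 122047
emp_id=44: level >= 5 and tenure <= 20 → -81950
emp_id=45: level >= 4 or salary >= 93235 → 94404
emp_id=46: level >= 6 or dept = 'finance' → 69770
emp_id=47: level >= 6 or dept = 'finance' → 58842
emp_id=48: level >= 4 or salary >= 93235 → 72103
emp_id=49: level >= 6 or dept = 'finance' → 150833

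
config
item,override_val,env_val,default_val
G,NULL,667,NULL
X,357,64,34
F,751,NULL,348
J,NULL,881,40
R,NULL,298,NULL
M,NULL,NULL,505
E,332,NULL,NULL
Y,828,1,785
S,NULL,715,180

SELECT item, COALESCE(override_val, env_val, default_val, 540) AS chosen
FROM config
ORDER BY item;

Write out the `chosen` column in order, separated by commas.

332, 751, 667, 881, 505, 298, 715, 357, 828

item=E: override_val=332 → 332
item=F: override_val=751 → 751
item=G: override_val=NULL, env_val=667 → 667
item=J: override_val=NULL, env_val=881 → 881
item=M: override_val=NULL, env_val=NULL, default_val=505 → 505
item=R: override_val=NULL, env_val=298 → 298
item=S: override_val=NULL, env_val=715 → 715
item=X: override_val=357 → 357
item=Y: override_val=828 → 828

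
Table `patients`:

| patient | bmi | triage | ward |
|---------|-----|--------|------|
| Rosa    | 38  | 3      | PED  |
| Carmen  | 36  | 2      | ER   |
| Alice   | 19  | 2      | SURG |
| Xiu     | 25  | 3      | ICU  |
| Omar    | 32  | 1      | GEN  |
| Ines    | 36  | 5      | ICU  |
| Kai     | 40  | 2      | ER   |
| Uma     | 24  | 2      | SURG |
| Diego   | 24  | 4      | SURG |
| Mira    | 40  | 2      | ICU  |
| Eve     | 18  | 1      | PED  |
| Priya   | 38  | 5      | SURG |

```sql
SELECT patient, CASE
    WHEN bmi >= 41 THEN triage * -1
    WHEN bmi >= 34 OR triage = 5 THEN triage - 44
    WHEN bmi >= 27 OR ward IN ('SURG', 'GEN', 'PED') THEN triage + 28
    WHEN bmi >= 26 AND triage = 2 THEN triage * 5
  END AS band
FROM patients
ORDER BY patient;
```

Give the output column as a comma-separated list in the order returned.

patient=Alice: bmi >= 27 OR ward IN ('SURG', 'GEN', 'PED') → 30
patient=Carmen: bmi >= 34 OR triage = 5 → -42
patient=Diego: bmi >= 27 OR ward IN ('SURG', 'GEN', 'PED') → 32
patient=Eve: bmi >= 27 OR ward IN ('SURG', 'GEN', 'PED') → 29
patient=Ines: bmi >= 34 OR triage = 5 → -39
patient=Kai: bmi >= 34 OR triage = 5 → -42
patient=Mira: bmi >= 34 OR triage = 5 → -42
patient=Omar: bmi >= 27 OR ward IN ('SURG', 'GEN', 'PED') → 29
patient=Priya: bmi >= 34 OR triage = 5 → -39
patient=Rosa: bmi >= 34 OR triage = 5 → -41
patient=Uma: bmi >= 27 OR ward IN ('SURG', 'GEN', 'PED') → 30
patient=Xiu: (no match → NULL) → NULL

30, -42, 32, 29, -39, -42, -42, 29, -39, -41, 30, NULL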